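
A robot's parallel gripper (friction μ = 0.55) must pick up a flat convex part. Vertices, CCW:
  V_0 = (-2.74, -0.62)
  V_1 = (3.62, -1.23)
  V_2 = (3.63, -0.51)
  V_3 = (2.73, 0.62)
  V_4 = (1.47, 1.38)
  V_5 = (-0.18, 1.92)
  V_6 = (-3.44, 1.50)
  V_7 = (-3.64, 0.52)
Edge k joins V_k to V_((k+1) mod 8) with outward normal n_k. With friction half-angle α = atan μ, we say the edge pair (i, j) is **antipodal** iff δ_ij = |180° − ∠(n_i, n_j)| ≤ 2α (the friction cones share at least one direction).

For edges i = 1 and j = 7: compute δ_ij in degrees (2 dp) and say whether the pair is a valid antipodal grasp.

α = atan 0.55 = 28.81°;  2α = 57.62°
edge 1: e_1 = (+0.01, +0.72);  n_1 = (+0.9999, -0.0139)
edge 7: e_7 = (+0.90, -1.14);  n_7 = (-0.7849, -0.6196)
∠(n_1, n_7) = 140.91°
δ = |180° − 140.91°| = 39.09°
39.09° ≤ 2α = 57.62°  →  valid

δ = 39.09°, valid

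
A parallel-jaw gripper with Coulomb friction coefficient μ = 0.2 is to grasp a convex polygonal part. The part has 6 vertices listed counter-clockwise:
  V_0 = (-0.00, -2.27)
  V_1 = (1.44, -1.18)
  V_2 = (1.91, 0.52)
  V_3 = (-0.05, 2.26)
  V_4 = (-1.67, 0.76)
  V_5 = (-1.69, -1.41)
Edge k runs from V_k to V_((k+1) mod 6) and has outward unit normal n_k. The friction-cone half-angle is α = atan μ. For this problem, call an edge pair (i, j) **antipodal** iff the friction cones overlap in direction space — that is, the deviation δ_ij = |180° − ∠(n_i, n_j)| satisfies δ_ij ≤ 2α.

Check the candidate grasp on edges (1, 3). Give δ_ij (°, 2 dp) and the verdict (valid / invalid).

δ = 31.75°, invalid

α = atan 0.2 = 11.31°;  2α = 22.62°
edge 1: e_1 = (+0.47, +1.70);  n_1 = (+0.9638, -0.2665)
edge 3: e_3 = (-1.62, -1.50);  n_3 = (-0.6794, +0.7338)
∠(n_1, n_3) = 148.25°
δ = |180° − 148.25°| = 31.75°
31.75° > 2α = 22.62°  →  invalid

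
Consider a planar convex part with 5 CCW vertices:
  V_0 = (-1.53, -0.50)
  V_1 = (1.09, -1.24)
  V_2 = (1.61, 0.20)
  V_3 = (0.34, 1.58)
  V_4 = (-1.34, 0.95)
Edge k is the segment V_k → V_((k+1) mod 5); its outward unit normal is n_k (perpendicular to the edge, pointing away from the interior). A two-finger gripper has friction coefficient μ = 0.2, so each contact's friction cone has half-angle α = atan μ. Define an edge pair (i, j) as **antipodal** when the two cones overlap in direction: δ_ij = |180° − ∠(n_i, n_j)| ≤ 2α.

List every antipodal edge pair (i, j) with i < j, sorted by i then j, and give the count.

α = atan 0.2 = 11.31°;  2α = 22.62°
n_0 = (-0.2718, -0.9624)
n_1 = (+0.9406, -0.3396)
n_2 = (+0.7358, +0.6772)
n_3 = (-0.3511, +0.9363)
n_4 = (-0.9915, +0.1299)
  (0,1): δ = 94.08°  ·
  (0,2): δ = 31.61°  ·
  (0,3): δ = 36.33°  ·
  (0,4): δ = 98.31°  ·
  (1,2): δ = 117.52°  ·
  (1,3): δ = 49.59°  ·
  (1,4): δ = 12.39°  ✓
  (2,3): δ = 112.07°  ·
  (2,4): δ = 50.09°  ·
  (3,4): δ = 118.02°  ·
antipodal pairs: 1

count = 1; pairs: (1,4)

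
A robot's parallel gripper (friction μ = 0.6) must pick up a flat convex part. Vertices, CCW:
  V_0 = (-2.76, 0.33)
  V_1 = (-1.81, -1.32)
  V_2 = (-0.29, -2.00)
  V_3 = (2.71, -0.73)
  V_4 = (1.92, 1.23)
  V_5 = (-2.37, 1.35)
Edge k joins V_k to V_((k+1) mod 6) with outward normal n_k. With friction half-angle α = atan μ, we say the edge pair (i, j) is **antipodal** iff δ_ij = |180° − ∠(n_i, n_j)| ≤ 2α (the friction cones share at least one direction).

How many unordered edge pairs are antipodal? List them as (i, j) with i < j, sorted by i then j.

count = 7; pairs: (0,3), (0,4), (1,3), (1,4), (2,4), (2,5), (3,5)

α = atan 0.6 = 30.96°;  2α = 61.93°
n_0 = (-0.8666, -0.4990)
n_1 = (-0.4084, -0.9128)
n_2 = (+0.3898, -0.9209)
n_3 = (+0.9275, +0.3738)
n_4 = (+0.0280, +0.9996)
n_5 = (-0.9341, +0.3571)
  (0,1): δ = 144.03°  ·
  (0,2): δ = 96.99°  ·
  (0,3): δ = 7.98°  ✓
  (0,4): δ = 58.47°  ✓
  (0,5): δ = 129.14°  ·
  (1,2): δ = 132.95°  ·
  (1,3): δ = 43.95°  ✓
  (1,4): δ = 22.50°  ✓
  (1,5): δ = 93.18°  ·
  (2,3): δ = 90.99°  ·
  (2,4): δ = 24.55°  ✓
  (2,5): δ = 46.13°  ✓
  (3,4): δ = 113.55°  ·
  (3,5): δ = 42.88°  ✓
  (4,5): δ = 109.32°  ·
antipodal pairs: 7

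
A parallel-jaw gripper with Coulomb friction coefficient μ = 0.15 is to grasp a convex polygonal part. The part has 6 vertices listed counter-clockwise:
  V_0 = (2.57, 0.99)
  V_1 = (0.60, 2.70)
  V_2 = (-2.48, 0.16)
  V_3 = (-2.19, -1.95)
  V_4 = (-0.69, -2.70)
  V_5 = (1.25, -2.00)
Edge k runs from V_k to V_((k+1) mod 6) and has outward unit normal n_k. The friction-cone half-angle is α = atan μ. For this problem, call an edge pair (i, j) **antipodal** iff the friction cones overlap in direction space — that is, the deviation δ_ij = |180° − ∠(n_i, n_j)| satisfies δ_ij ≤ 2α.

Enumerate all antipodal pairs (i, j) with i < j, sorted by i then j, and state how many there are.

count = 1; pairs: (0,3)

α = atan 0.15 = 8.53°;  2α = 17.06°
n_0 = (+0.6555, +0.7552)
n_1 = (-0.6362, +0.7715)
n_2 = (-0.9907, -0.1362)
n_3 = (-0.4472, -0.8944)
n_4 = (+0.3394, -0.9406)
n_5 = (+0.9148, -0.4039)
  (0,1): δ = 99.53°  ·
  (0,2): δ = 41.22°  ·
  (0,3): δ = 14.39°  ✓
  (0,4): δ = 60.80°  ·
  (0,5): δ = 107.14°  ·
  (1,2): δ = 121.69°  ·
  (1,3): δ = 66.08°  ·
  (1,4): δ = 19.67°  ·
  (1,5): δ = 26.67°  ·
  (2,3): δ = 124.39°  ·
  (2,4): δ = 77.99°  ·
  (2,5): δ = 31.65°  ·
  (3,4): δ = 133.59°  ·
  (3,5): δ = 87.26°  ·
  (4,5): δ = 133.66°  ·
antipodal pairs: 1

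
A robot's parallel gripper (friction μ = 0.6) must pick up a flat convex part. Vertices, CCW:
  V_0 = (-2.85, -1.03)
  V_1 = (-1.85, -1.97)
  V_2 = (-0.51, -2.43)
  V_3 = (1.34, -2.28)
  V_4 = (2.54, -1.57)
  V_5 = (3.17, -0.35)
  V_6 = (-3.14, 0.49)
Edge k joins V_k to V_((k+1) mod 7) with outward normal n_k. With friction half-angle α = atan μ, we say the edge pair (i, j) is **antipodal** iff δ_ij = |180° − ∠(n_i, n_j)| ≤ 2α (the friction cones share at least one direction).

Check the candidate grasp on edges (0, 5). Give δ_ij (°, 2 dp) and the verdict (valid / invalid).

α = atan 0.6 = 30.96°;  2α = 61.93°
edge 0: e_0 = (+1.00, -0.94);  n_0 = (-0.6849, -0.7286)
edge 5: e_5 = (-6.31, +0.84);  n_5 = (+0.1320, +0.9913)
∠(n_0, n_5) = 144.35°
δ = |180° − 144.35°| = 35.65°
35.65° ≤ 2α = 61.93°  →  valid

δ = 35.65°, valid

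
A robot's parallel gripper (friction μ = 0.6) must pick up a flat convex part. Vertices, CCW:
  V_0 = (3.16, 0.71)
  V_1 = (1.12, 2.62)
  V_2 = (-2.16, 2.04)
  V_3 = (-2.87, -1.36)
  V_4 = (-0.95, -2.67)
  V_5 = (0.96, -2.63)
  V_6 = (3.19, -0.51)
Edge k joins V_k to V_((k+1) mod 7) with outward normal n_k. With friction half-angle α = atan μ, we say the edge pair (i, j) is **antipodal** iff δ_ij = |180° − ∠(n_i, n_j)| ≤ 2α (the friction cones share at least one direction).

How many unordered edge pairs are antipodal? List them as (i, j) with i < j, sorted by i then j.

count = 9; pairs: (0,2), (0,3), (0,4), (1,3), (1,4), (1,5), (2,5), (2,6), (3,6)

α = atan 0.6 = 30.96°;  2α = 61.93°
n_0 = (+0.6835, +0.7300)
n_1 = (-0.1741, +0.9847)
n_2 = (-0.9789, +0.2044)
n_3 = (-0.5636, -0.8260)
n_4 = (+0.0209, -0.9998)
n_5 = (+0.6890, -0.7248)
n_6 = (+0.9997, +0.0246)
  (0,1): δ = 126.86°  ·
  (0,2): δ = 58.68°  ✓
  (0,3): δ = 8.81°  ✓
  (0,4): δ = 44.31°  ✓
  (0,5): δ = 86.67°  ·
  (0,6): δ = 134.52°  ·
  (1,2): δ = 111.82°  ·
  (1,3): δ = 44.33°  ✓
  (1,4): δ = 8.83°  ✓
  (1,5): δ = 33.52°  ✓
  (1,6): δ = 81.38°  ·
  (2,3): δ = 112.51°  ·
  (2,4): δ = 77.01°  ·
  (2,5): δ = 34.65°  ✓
  (2,6): δ = 13.20°  ✓
  (3,4): δ = 144.49°  ·
  (3,5): δ = 102.14°  ·
  (3,6): δ = 54.29°  ✓
  (4,5): δ = 137.65°  ·
  (4,6): δ = 89.79°  ·
  (5,6): δ = 132.14°  ·
antipodal pairs: 9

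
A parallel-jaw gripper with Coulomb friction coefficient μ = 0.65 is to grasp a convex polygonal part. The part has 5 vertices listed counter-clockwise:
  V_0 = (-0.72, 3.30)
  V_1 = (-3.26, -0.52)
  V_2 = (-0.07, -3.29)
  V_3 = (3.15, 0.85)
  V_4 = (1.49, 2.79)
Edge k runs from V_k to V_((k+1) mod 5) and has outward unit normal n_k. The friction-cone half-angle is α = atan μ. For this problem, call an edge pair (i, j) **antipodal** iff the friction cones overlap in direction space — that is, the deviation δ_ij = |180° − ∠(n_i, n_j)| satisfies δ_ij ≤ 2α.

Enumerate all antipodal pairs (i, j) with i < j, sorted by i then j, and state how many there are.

α = atan 0.65 = 33.02°;  2α = 66.05°
n_0 = (-0.8327, +0.5537)
n_1 = (-0.6557, -0.7551)
n_2 = (+0.7894, -0.6139)
n_3 = (+0.7598, +0.6501)
n_4 = (+0.2249, +0.9744)
  (0,1): δ = 97.35°  ·
  (0,2): δ = 4.25°  ✓
  (0,3): δ = 74.17°  ·
  (0,4): δ = 110.63°  ·
  (1,2): δ = 86.91°  ·
  (1,3): δ = 8.48°  ✓
  (1,4): δ = 27.97°  ✓
  (2,3): δ = 101.57°  ·
  (2,4): δ = 65.12°  ✓
  (3,4): δ = 143.55°  ·
antipodal pairs: 4

count = 4; pairs: (0,2), (1,3), (1,4), (2,4)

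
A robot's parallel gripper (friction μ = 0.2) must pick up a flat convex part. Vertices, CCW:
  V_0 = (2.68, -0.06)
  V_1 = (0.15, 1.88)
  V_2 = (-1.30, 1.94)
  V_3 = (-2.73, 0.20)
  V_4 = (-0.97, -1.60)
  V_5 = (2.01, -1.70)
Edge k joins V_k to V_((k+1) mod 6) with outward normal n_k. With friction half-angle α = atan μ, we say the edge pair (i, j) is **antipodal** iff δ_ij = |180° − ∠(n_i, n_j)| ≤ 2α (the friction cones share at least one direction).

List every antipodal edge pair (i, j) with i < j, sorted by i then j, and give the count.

α = atan 0.2 = 11.31°;  2α = 22.62°
n_0 = (+0.6085, +0.7936)
n_1 = (+0.0413, +0.9991)
n_2 = (-0.7726, +0.6349)
n_3 = (-0.7150, -0.6991)
n_4 = (-0.0335, -0.9994)
n_5 = (+0.9257, -0.3782)
  (0,1): δ = 144.89°  ·
  (0,2): δ = 91.93°  ·
  (0,3): δ = 8.16°  ✓
  (0,4): δ = 35.56°  ·
  (0,5): δ = 105.26°  ·
  (1,2): δ = 127.05°  ·
  (1,3): δ = 43.27°  ·
  (1,4): δ = 0.45°  ✓
  (1,5): δ = 70.15°  ·
  (2,3): δ = 96.23°  ·
  (2,4): δ = 52.51°  ·
  (2,5): δ = 17.19°  ✓
  (3,4): δ = 136.28°  ·
  (3,5): δ = 66.58°  ·
  (4,5): δ = 110.30°  ·
antipodal pairs: 3

count = 3; pairs: (0,3), (1,4), (2,5)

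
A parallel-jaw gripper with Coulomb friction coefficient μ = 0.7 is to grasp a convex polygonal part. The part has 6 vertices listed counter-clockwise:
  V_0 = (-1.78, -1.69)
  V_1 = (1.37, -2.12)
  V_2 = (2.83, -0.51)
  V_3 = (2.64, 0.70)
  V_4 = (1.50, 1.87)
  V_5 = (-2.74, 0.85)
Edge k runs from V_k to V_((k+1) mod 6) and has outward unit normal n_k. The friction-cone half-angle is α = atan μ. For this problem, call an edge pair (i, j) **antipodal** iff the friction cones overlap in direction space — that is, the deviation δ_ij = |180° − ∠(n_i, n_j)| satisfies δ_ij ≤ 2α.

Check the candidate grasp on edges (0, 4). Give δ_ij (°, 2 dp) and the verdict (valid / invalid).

α = atan 0.7 = 34.99°;  2α = 69.98°
edge 0: e_0 = (+3.15, -0.43);  n_0 = (-0.1353, -0.9908)
edge 4: e_4 = (-4.24, -1.02);  n_4 = (-0.2339, +0.9723)
∠(n_0, n_4) = 158.70°
δ = |180° − 158.70°| = 21.30°
21.30° ≤ 2α = 69.98°  →  valid

δ = 21.30°, valid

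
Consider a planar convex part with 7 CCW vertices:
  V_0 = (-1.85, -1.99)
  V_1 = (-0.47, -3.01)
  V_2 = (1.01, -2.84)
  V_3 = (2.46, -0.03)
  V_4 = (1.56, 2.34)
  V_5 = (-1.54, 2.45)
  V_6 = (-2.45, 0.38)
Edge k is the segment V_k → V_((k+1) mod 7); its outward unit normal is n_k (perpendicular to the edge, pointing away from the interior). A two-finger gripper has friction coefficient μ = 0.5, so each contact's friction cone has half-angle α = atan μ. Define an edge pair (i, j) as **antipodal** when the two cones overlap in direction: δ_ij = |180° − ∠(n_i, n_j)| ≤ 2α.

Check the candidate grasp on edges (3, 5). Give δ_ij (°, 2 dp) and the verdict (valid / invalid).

α = atan 0.5 = 26.57°;  2α = 53.13°
edge 3: e_3 = (-0.90, +2.37);  n_3 = (+0.9349, +0.3550)
edge 5: e_5 = (-0.91, -2.07);  n_5 = (-0.9154, +0.4024)
∠(n_3, n_5) = 135.47°
δ = |180° − 135.47°| = 44.53°
44.53° ≤ 2α = 53.13°  →  valid

δ = 44.53°, valid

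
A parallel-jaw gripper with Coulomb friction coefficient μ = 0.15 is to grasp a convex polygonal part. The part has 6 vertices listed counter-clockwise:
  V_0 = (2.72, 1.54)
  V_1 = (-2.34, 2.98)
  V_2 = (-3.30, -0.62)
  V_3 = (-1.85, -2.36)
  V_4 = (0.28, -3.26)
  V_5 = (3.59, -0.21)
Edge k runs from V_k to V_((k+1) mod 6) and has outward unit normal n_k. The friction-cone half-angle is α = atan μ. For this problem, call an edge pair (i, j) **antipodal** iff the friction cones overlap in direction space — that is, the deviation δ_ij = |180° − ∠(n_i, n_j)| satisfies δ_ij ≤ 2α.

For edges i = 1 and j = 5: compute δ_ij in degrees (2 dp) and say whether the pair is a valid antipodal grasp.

δ = 41.37°, invalid

α = atan 0.15 = 8.53°;  2α = 17.06°
edge 1: e_1 = (-0.96, -3.60);  n_1 = (-0.9662, +0.2577)
edge 5: e_5 = (-0.87, +1.75);  n_5 = (+0.8954, +0.4452)
∠(n_1, n_5) = 138.63°
δ = |180° − 138.63°| = 41.37°
41.37° > 2α = 17.06°  →  invalid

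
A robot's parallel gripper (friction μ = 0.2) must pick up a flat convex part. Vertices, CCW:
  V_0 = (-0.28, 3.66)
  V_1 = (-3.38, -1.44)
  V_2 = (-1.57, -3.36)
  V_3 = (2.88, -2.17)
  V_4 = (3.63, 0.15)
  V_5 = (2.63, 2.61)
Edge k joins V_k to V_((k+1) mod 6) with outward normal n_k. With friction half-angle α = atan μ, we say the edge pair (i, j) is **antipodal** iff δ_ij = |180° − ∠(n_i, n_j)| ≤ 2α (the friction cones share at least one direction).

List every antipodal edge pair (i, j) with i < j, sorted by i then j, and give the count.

count = 2; pairs: (0,3), (1,4)

α = atan 0.2 = 11.31°;  2α = 22.62°
n_0 = (-0.8545, +0.5194)
n_1 = (-0.7276, -0.6860)
n_2 = (+0.2583, -0.9661)
n_3 = (+0.9515, -0.3076)
n_4 = (+0.9264, +0.3766)
n_5 = (+0.3394, +0.9406)
  (0,1): δ = 105.40°  ·
  (0,2): δ = 43.74°  ·
  (0,3): δ = 13.38°  ✓
  (0,4): δ = 53.41°  ·
  (0,5): δ = 101.45°  ·
  (1,2): δ = 118.34°  ·
  (1,3): δ = 61.23°  ·
  (1,4): δ = 21.19°  ✓
  (1,5): δ = 26.85°  ·
  (2,3): δ = 122.89°  ·
  (2,4): δ = 82.85°  ·
  (2,5): δ = 34.81°  ·
  (3,4): δ = 139.96°  ·
  (3,5): δ = 91.93°  ·
  (4,5): δ = 131.96°  ·
antipodal pairs: 2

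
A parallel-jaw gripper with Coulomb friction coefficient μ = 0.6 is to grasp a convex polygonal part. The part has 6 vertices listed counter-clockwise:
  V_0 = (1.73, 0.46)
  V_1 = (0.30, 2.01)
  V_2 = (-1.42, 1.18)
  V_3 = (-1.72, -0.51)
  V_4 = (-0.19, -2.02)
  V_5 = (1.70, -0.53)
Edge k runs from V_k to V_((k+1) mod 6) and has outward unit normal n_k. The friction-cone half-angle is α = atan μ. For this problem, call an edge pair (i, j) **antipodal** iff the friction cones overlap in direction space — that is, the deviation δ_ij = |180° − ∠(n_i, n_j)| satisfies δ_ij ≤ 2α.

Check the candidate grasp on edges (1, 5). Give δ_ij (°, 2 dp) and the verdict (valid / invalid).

α = atan 0.6 = 30.96°;  2α = 61.93°
edge 1: e_1 = (-1.72, -0.83);  n_1 = (-0.4346, +0.9006)
edge 5: e_5 = (+0.03, +0.99);  n_5 = (+0.9995, -0.0303)
∠(n_1, n_5) = 117.50°
δ = |180° − 117.50°| = 62.50°
62.50° > 2α = 61.93°  →  invalid

δ = 62.50°, invalid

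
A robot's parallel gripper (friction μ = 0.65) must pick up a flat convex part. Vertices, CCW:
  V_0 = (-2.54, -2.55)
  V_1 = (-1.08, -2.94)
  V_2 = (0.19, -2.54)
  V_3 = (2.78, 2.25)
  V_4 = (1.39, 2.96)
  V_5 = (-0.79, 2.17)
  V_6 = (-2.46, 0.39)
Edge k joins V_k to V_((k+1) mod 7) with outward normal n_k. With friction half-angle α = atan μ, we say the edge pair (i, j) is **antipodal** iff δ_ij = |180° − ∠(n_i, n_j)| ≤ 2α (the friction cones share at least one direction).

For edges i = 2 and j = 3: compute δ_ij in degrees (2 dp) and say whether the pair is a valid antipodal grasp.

δ = 88.66°, invalid

α = atan 0.65 = 33.02°;  2α = 66.05°
edge 2: e_2 = (+2.59, +4.79);  n_2 = (+0.8796, -0.4756)
edge 3: e_3 = (-1.39, +0.71);  n_3 = (+0.4549, +0.8906)
∠(n_2, n_3) = 91.34°
δ = |180° − 91.34°| = 88.66°
88.66° > 2α = 66.05°  →  invalid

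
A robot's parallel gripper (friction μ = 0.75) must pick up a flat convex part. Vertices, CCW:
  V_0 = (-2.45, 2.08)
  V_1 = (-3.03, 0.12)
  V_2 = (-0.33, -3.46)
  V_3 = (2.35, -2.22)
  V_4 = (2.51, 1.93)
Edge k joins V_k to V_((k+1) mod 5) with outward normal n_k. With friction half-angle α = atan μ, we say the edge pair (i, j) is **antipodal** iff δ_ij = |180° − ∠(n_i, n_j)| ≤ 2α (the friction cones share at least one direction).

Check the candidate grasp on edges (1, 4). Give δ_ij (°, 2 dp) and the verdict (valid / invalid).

α = atan 0.75 = 36.87°;  2α = 73.74°
edge 1: e_1 = (+2.70, -3.58);  n_1 = (-0.7984, -0.6021)
edge 4: e_4 = (-4.96, +0.15);  n_4 = (+0.0302, +0.9995)
∠(n_1, n_4) = 128.76°
δ = |180° − 128.76°| = 51.24°
51.24° ≤ 2α = 73.74°  →  valid

δ = 51.24°, valid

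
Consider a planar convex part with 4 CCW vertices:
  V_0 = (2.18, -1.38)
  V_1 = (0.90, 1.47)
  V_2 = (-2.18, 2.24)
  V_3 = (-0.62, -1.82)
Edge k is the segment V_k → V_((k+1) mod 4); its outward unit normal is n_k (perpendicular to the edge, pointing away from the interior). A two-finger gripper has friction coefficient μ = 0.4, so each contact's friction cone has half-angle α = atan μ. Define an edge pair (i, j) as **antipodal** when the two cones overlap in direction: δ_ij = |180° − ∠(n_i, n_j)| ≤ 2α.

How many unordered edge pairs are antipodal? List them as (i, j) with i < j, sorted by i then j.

count = 2; pairs: (0,2), (1,3)

α = atan 0.4 = 21.80°;  2α = 43.60°
n_0 = (+0.9122, +0.4097)
n_1 = (+0.2425, +0.9701)
n_2 = (-0.9335, -0.3587)
n_3 = (+0.1552, -0.9879)
  (0,1): δ = 128.22°  ·
  (0,2): δ = 3.17°  ✓
  (0,3): δ = 74.74°  ·
  (1,2): δ = 54.95°  ·
  (1,3): δ = 22.97°  ✓
  (2,3): δ = 102.09°  ·
antipodal pairs: 2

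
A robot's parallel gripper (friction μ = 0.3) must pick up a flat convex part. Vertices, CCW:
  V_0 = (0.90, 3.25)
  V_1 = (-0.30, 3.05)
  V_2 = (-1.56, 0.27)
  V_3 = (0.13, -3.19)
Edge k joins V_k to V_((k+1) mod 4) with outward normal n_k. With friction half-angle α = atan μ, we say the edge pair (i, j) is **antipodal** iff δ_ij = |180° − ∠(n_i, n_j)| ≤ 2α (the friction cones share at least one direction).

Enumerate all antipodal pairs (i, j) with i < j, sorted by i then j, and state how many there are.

α = atan 0.3 = 16.70°;  2α = 33.40°
n_0 = (-0.1644, +0.9864)
n_1 = (-0.9108, +0.4128)
n_2 = (-0.8985, -0.4389)
n_3 = (+0.9929, -0.1187)
  (0,1): δ = 123.84°  ·
  (0,2): δ = 73.43°  ·
  (0,3): δ = 73.72°  ·
  (1,2): δ = 129.59°  ·
  (1,3): δ = 17.56°  ✓
  (2,3): δ = 32.85°  ✓
antipodal pairs: 2

count = 2; pairs: (1,3), (2,3)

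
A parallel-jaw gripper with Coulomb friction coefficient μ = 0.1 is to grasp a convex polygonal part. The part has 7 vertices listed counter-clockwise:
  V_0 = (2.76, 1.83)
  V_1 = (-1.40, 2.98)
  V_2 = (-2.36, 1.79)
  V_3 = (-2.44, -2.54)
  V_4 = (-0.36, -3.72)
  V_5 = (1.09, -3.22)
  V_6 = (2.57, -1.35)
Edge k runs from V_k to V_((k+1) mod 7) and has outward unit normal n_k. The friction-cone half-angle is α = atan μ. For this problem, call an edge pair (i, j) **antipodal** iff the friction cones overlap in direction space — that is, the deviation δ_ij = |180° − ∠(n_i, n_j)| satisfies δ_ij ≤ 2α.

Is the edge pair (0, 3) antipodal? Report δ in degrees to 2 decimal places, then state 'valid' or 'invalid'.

δ = 14.11°, invalid

α = atan 0.1 = 5.71°;  2α = 11.42°
edge 0: e_0 = (-4.16, +1.15);  n_0 = (+0.2664, +0.9638)
edge 3: e_3 = (+2.08, -1.18);  n_3 = (-0.4934, -0.8698)
∠(n_0, n_3) = 165.89°
δ = |180° − 165.89°| = 14.11°
14.11° > 2α = 11.42°  →  invalid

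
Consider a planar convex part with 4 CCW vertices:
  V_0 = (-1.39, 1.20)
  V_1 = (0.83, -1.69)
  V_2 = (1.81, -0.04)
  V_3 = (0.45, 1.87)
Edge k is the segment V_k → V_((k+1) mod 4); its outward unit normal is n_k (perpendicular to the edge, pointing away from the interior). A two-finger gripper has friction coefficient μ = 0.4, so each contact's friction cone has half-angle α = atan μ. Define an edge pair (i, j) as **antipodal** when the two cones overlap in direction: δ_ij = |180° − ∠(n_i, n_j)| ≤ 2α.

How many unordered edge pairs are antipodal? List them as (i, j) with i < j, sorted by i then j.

count = 2; pairs: (0,2), (1,3)

α = atan 0.4 = 21.80°;  2α = 43.60°
n_0 = (-0.7930, -0.6092)
n_1 = (+0.8598, -0.5107)
n_2 = (+0.8146, +0.5800)
n_3 = (-0.3422, +0.9396)
  (0,1): δ = 68.24°  ·
  (0,2): δ = 2.08°  ✓
  (0,3): δ = 72.48°  ·
  (1,2): δ = 113.84°  ·
  (1,3): δ = 39.28°  ✓
  (2,3): δ = 105.44°  ·
antipodal pairs: 2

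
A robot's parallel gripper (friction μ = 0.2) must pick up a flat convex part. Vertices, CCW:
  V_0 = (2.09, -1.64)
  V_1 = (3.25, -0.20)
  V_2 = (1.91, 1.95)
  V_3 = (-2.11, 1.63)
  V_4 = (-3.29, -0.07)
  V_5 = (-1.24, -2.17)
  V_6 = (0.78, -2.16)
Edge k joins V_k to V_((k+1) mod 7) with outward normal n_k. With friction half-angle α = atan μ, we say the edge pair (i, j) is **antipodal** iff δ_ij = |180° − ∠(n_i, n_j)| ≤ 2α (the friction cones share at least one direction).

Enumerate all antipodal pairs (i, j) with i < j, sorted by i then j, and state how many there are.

α = atan 0.2 = 11.31°;  2α = 22.62°
n_0 = (+0.7788, -0.6273)
n_1 = (+0.8487, +0.5289)
n_2 = (-0.0794, +0.9968)
n_3 = (-0.8215, +0.5702)
n_4 = (-0.7156, -0.6985)
n_5 = (+0.0050, -1.0000)
n_6 = (+0.3689, -0.9295)
  (0,1): δ = 109.21°  ·
  (0,2): δ = 46.60°  ·
  (0,3): δ = 4.09°  ✓
  (0,4): δ = 83.16°  ·
  (0,5): δ = 129.14°  ·
  (0,6): δ = 150.50°  ·
  (1,2): δ = 117.38°  ·
  (1,3): δ = 66.70°  ·
  (1,4): δ = 12.38°  ✓
  (1,5): δ = 58.35°  ·
  (1,6): δ = 79.72°  ·
  (2,3): δ = 129.32°  ·
  (2,4): δ = 50.24°  ·
  (2,5): δ = 4.27°  ✓
  (2,6): δ = 17.10°  ✓
  (3,4): δ = 100.93°  ·
  (3,5): δ = 54.95°  ·
  (3,6): δ = 33.58°  ·
  (4,5): δ = 134.03°  ·
  (4,6): δ = 112.66°  ·
  (5,6): δ = 158.63°  ·
antipodal pairs: 4

count = 4; pairs: (0,3), (1,4), (2,5), (2,6)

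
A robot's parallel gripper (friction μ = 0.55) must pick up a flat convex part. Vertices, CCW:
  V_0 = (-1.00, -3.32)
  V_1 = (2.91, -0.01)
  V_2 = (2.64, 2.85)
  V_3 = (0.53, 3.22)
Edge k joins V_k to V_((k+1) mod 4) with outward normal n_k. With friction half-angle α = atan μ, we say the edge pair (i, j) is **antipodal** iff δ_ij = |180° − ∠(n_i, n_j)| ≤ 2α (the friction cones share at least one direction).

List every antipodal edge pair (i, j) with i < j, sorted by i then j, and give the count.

α = atan 0.55 = 28.81°;  2α = 57.62°
n_0 = (+0.6461, -0.7632)
n_1 = (+0.9956, +0.0940)
n_2 = (+0.1727, +0.9850)
n_3 = (-0.9737, +0.2278)
  (0,1): δ = 124.86°  ·
  (0,2): δ = 50.20°  ✓
  (0,3): δ = 36.58°  ✓
  (1,2): δ = 105.34°  ·
  (1,3): δ = 18.56°  ✓
  (2,3): δ = 93.22°  ·
antipodal pairs: 3

count = 3; pairs: (0,2), (0,3), (1,3)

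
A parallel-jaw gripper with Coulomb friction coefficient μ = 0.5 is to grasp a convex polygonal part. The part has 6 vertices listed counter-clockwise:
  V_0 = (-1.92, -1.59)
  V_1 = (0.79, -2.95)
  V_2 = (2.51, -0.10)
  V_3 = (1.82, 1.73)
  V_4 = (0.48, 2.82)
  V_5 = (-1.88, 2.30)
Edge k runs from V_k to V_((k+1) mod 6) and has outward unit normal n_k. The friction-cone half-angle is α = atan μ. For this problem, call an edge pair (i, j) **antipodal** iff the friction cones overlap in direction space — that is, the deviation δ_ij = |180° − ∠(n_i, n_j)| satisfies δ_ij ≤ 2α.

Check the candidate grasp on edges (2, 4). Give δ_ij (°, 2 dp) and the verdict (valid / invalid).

δ = 98.23°, invalid

α = atan 0.5 = 26.57°;  2α = 53.13°
edge 2: e_2 = (-0.69, +1.83);  n_2 = (+0.9357, +0.3528)
edge 4: e_4 = (-2.36, -0.52);  n_4 = (-0.2152, +0.9766)
∠(n_2, n_4) = 81.77°
δ = |180° − 81.77°| = 98.23°
98.23° > 2α = 53.13°  →  invalid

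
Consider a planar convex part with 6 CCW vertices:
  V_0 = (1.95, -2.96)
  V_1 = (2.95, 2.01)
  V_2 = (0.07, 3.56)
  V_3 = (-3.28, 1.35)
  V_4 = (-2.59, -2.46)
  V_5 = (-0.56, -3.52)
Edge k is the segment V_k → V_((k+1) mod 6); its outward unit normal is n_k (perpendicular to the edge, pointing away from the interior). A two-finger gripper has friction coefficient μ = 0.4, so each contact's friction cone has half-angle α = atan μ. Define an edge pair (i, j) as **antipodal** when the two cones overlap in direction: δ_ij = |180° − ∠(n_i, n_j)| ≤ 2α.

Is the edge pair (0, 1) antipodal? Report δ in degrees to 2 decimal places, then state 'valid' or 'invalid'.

α = atan 0.4 = 21.80°;  2α = 43.60°
edge 0: e_0 = (+1.00, +4.97);  n_0 = (+0.9804, -0.1973)
edge 1: e_1 = (-2.88, +1.55);  n_1 = (+0.4739, +0.8806)
∠(n_0, n_1) = 73.09°
δ = |180° − 73.09°| = 106.91°
106.91° > 2α = 43.60°  →  invalid

δ = 106.91°, invalid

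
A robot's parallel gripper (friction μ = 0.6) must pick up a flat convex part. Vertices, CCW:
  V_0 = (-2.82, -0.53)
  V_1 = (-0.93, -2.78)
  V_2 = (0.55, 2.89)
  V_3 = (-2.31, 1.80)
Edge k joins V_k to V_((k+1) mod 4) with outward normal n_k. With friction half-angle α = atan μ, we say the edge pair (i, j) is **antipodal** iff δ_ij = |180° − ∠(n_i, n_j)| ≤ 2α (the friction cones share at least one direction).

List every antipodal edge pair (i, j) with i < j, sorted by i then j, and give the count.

count = 3; pairs: (0,1), (1,2), (1,3)

α = atan 0.6 = 30.96°;  2α = 61.93°
n_0 = (-0.7657, -0.6432)
n_1 = (+0.9676, -0.2526)
n_2 = (-0.3561, +0.9344)
n_3 = (-0.9769, +0.2138)
  (0,1): δ = 54.66°  ✓
  (0,2): δ = 70.83°  ·
  (0,3): δ = 127.62°  ·
  (1,2): δ = 54.51°  ✓
  (1,3): δ = 2.28°  ✓
  (2,3): δ = 123.21°  ·
antipodal pairs: 3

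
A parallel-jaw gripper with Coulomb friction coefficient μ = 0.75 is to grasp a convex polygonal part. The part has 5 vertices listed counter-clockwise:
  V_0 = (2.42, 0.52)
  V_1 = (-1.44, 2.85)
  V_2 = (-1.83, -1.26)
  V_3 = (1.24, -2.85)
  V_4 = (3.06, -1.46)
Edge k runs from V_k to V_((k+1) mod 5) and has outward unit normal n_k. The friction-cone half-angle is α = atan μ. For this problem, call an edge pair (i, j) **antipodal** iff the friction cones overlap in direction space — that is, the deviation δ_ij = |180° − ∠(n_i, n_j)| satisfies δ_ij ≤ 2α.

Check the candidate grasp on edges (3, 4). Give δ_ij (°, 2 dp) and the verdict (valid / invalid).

α = atan 0.75 = 36.87°;  2α = 73.74°
edge 3: e_3 = (+1.82, +1.39);  n_3 = (+0.6070, -0.7947)
edge 4: e_4 = (-0.64, +1.98);  n_4 = (+0.9515, +0.3076)
∠(n_3, n_4) = 70.54°
δ = |180° − 70.54°| = 109.46°
109.46° > 2α = 73.74°  →  invalid

δ = 109.46°, invalid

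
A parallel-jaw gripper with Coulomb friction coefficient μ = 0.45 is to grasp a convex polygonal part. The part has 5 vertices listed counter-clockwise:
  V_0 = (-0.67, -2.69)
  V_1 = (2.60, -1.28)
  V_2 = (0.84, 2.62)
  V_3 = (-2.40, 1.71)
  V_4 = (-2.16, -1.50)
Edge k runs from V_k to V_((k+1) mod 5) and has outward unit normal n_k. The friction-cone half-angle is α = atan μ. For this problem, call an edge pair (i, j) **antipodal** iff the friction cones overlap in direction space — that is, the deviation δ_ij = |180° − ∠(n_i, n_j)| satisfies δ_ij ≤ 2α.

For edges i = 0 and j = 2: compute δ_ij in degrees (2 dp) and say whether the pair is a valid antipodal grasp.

δ = 7.64°, valid

α = atan 0.45 = 24.23°;  2α = 48.46°
edge 0: e_0 = (+3.27, +1.41);  n_0 = (+0.3960, -0.9183)
edge 2: e_2 = (-3.24, -0.91);  n_2 = (-0.2704, +0.9627)
∠(n_0, n_2) = 172.36°
δ = |180° − 172.36°| = 7.64°
7.64° ≤ 2α = 48.46°  →  valid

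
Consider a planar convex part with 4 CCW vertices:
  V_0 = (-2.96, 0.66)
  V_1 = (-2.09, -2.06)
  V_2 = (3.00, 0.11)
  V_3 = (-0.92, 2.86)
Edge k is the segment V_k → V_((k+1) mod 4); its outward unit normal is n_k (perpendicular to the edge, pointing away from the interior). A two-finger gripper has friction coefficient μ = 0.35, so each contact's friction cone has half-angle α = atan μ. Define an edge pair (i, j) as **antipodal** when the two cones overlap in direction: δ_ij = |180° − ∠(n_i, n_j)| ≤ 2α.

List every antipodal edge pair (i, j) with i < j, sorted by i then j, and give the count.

count = 2; pairs: (0,2), (1,3)

α = atan 0.35 = 19.29°;  2α = 38.58°
n_0 = (-0.9525, -0.3046)
n_1 = (+0.3922, -0.9199)
n_2 = (+0.5743, +0.8186)
n_3 = (-0.7333, +0.6799)
  (0,1): δ = 84.65°  ·
  (0,2): δ = 37.21°  ✓
  (0,3): δ = 119.42°  ·
  (1,2): δ = 58.14°  ·
  (1,3): δ = 24.07°  ✓
  (2,3): δ = 97.79°  ·
antipodal pairs: 2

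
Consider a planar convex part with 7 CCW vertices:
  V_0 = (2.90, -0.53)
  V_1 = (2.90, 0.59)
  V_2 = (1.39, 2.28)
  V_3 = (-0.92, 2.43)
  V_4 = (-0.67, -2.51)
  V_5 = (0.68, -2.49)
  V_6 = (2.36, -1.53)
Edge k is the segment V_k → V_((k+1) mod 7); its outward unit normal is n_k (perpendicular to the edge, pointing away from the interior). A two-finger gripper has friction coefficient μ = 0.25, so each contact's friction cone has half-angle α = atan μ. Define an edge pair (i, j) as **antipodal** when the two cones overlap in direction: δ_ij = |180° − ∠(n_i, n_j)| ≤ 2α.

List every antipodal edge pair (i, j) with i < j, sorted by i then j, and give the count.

α = atan 0.25 = 14.04°;  2α = 28.07°
n_0 = (+1.0000, -0.0000)
n_1 = (+0.7457, +0.6663)
n_2 = (+0.0648, +0.9979)
n_3 = (-0.9987, -0.0505)
n_4 = (+0.0148, -0.9999)
n_5 = (+0.4961, -0.8682)
n_6 = (+0.8799, -0.4751)
  (0,1): δ = 138.22°  ·
  (0,2): δ = 93.72°  ·
  (0,3): δ = 2.90°  ✓
  (0,4): δ = 90.85°  ·
  (0,5): δ = 119.74°  ·
  (0,6): δ = 151.63°  ·
  (1,2): δ = 135.50°  ·
  (1,3): δ = 38.88°  ·
  (1,4): δ = 49.07°  ·
  (1,5): δ = 77.96°  ·
  (1,6): δ = 109.85°  ·
  (2,3): δ = 83.39°  ·
  (2,4): δ = 4.56°  ✓
  (2,5): δ = 33.46°  ·
  (2,6): δ = 65.35°  ·
  (3,4): δ = 92.05°  ·
  (3,5): δ = 63.15°  ·
  (3,6): δ = 31.27°  ·
  (4,5): δ = 151.10°  ·
  (4,6): δ = 119.22°  ·
  (5,6): δ = 148.11°  ·
antipodal pairs: 2

count = 2; pairs: (0,3), (2,4)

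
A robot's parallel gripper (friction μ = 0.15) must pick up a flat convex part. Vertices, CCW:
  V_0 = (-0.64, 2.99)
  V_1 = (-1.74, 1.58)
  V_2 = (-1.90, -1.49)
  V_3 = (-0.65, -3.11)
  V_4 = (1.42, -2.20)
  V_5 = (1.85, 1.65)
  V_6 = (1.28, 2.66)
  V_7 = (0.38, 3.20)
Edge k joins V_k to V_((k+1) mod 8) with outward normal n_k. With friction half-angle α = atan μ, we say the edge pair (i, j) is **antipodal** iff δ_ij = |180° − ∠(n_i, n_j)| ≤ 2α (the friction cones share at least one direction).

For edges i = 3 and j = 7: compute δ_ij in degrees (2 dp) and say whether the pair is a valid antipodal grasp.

δ = 12.10°, valid

α = atan 0.15 = 8.53°;  2α = 17.06°
edge 3: e_3 = (+2.07, +0.91);  n_3 = (+0.4024, -0.9154)
edge 7: e_7 = (-1.02, -0.21);  n_7 = (-0.2017, +0.9795)
∠(n_3, n_7) = 167.90°
δ = |180° − 167.90°| = 12.10°
12.10° ≤ 2α = 17.06°  →  valid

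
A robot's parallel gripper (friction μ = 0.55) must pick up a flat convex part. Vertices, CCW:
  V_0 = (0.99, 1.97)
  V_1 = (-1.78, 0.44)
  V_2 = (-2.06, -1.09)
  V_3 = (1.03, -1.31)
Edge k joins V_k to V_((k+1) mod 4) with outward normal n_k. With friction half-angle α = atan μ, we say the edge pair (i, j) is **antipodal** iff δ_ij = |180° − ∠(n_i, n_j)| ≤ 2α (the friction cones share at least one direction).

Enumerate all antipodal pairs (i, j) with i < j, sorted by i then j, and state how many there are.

count = 2; pairs: (0,2), (1,3)

α = atan 0.55 = 28.81°;  2α = 57.62°
n_0 = (-0.4835, +0.8753)
n_1 = (-0.9837, +0.1800)
n_2 = (-0.0710, -0.9975)
n_3 = (+0.9999, +0.0122)
  (0,1): δ = 129.28°  ·
  (0,2): δ = 32.99°  ✓
  (0,3): δ = 61.78°  ·
  (1,2): δ = 83.70°  ·
  (1,3): δ = 11.07°  ✓
  (2,3): δ = 85.23°  ·
antipodal pairs: 2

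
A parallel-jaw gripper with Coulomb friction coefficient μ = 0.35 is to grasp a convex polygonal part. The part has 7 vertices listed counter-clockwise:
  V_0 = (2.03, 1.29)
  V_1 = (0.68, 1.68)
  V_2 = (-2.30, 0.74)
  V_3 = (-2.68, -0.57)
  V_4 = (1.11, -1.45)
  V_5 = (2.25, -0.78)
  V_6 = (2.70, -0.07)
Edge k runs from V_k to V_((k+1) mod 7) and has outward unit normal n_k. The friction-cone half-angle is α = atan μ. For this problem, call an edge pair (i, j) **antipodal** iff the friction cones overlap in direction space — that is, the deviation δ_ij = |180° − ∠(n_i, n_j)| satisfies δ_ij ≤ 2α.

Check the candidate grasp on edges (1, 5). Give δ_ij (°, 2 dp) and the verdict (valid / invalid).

α = atan 0.35 = 19.29°;  2α = 38.58°
edge 1: e_1 = (-2.98, -0.94);  n_1 = (-0.3008, +0.9537)
edge 5: e_5 = (+0.45, +0.71);  n_5 = (+0.8446, -0.5353)
∠(n_1, n_5) = 139.87°
δ = |180° − 139.87°| = 40.13°
40.13° > 2α = 38.58°  →  invalid

δ = 40.13°, invalid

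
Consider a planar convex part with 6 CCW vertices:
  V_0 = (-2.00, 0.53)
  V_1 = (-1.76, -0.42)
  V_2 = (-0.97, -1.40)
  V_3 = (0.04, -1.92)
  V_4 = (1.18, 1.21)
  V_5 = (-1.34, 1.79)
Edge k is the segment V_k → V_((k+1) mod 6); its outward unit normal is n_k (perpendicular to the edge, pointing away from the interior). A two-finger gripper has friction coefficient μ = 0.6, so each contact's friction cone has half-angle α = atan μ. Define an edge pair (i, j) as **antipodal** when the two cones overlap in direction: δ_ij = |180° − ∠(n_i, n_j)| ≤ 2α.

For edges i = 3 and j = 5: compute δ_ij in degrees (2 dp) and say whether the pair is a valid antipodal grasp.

α = atan 0.6 = 30.96°;  2α = 61.93°
edge 3: e_3 = (+1.14, +3.13);  n_3 = (+0.9396, -0.3422)
edge 5: e_5 = (-0.66, -1.26);  n_5 = (-0.8858, +0.4640)
∠(n_3, n_5) = 172.37°
δ = |180° − 172.37°| = 7.63°
7.63° ≤ 2α = 61.93°  →  valid

δ = 7.63°, valid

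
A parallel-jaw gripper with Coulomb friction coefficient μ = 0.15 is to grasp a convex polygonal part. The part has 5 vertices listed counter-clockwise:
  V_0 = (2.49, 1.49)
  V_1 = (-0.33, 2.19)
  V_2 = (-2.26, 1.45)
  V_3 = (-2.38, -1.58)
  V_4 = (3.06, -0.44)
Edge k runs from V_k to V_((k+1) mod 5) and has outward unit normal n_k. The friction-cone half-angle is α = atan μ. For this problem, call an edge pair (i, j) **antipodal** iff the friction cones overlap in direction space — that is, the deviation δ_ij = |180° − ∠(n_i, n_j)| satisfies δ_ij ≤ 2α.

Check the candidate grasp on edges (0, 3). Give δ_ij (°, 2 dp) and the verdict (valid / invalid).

α = atan 0.15 = 8.53°;  2α = 17.06°
edge 0: e_0 = (-2.82, +0.70);  n_0 = (+0.2409, +0.9705)
edge 3: e_3 = (+5.44, +1.14);  n_3 = (+0.2051, -0.9787)
∠(n_0, n_3) = 154.22°
δ = |180° − 154.22°| = 25.78°
25.78° > 2α = 17.06°  →  invalid

δ = 25.78°, invalid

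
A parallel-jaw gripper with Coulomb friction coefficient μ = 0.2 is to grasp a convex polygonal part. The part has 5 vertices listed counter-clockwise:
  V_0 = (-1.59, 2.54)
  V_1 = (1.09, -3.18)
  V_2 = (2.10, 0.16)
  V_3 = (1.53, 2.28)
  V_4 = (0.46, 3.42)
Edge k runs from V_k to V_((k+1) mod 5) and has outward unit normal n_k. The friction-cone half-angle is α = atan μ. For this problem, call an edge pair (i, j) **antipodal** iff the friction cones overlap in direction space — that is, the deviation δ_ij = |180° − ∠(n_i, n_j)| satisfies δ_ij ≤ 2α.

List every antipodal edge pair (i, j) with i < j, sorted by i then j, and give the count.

α = atan 0.2 = 11.31°;  2α = 22.62°
n_0 = (-0.9055, -0.4243)
n_1 = (+0.9572, -0.2895)
n_2 = (+0.9657, +0.2596)
n_3 = (+0.7291, +0.6844)
n_4 = (-0.3945, +0.9189)
  (0,1): δ = 41.93°  ·
  (0,2): δ = 10.06°  ✓
  (0,3): δ = 18.08°  ✓
  (0,4): δ = 88.13°  ·
  (1,2): δ = 148.13°  ·
  (1,3): δ = 119.99°  ·
  (1,4): δ = 49.94°  ·
  (2,3): δ = 151.86°  ·
  (2,4): δ = 81.82°  ·
  (3,4): δ = 109.95°  ·
antipodal pairs: 2

count = 2; pairs: (0,2), (0,3)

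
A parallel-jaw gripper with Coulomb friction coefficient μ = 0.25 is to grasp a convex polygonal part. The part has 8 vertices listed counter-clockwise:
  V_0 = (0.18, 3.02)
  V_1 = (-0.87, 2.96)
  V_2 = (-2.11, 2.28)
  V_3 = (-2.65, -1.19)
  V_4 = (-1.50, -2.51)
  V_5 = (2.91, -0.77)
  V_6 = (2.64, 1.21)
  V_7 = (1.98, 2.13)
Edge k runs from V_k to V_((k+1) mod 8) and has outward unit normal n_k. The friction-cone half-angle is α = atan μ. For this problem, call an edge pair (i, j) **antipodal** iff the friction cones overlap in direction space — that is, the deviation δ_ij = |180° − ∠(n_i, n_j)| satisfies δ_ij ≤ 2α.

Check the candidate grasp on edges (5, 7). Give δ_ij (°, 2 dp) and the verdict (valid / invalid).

δ = 124.08°, invalid

α = atan 0.25 = 14.04°;  2α = 28.07°
edge 5: e_5 = (-0.27, +1.98);  n_5 = (+0.9908, +0.1351)
edge 7: e_7 = (-1.80, +0.89);  n_7 = (+0.4432, +0.8964)
∠(n_5, n_7) = 55.92°
δ = |180° − 55.92°| = 124.08°
124.08° > 2α = 28.07°  →  invalid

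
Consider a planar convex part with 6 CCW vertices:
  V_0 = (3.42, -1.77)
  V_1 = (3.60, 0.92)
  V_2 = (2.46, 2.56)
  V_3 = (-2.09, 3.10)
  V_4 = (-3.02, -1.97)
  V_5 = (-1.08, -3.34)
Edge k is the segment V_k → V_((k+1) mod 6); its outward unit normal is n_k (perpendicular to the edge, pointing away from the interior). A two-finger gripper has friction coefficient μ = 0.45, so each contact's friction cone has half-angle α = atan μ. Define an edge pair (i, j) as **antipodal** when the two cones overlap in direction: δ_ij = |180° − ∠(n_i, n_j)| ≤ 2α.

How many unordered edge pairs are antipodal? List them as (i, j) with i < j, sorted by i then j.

α = atan 0.45 = 24.23°;  2α = 48.46°
n_0 = (+0.9978, -0.0668)
n_1 = (+0.8211, +0.5708)
n_2 = (+0.1179, +0.9930)
n_3 = (-0.9836, +0.1804)
n_4 = (-0.5768, -0.8169)
n_5 = (+0.3294, -0.9442)
  (0,1): δ = 141.37°  ·
  (0,2): δ = 92.94°  ·
  (0,3): δ = 6.57°  ✓
  (0,4): δ = 58.60°  ·
  (0,5): δ = 113.06°  ·
  (1,2): δ = 131.57°  ·
  (1,3): δ = 45.20°  ✓
  (1,4): δ = 19.97°  ✓
  (1,5): δ = 74.43°  ·
  (2,3): δ = 93.63°  ·
  (2,4): δ = 28.46°  ✓
  (2,5): δ = 26.00°  ✓
  (3,4): δ = 114.83°  ·
  (3,5): δ = 60.37°  ·
  (4,5): δ = 125.54°  ·
antipodal pairs: 5

count = 5; pairs: (0,3), (1,3), (1,4), (2,4), (2,5)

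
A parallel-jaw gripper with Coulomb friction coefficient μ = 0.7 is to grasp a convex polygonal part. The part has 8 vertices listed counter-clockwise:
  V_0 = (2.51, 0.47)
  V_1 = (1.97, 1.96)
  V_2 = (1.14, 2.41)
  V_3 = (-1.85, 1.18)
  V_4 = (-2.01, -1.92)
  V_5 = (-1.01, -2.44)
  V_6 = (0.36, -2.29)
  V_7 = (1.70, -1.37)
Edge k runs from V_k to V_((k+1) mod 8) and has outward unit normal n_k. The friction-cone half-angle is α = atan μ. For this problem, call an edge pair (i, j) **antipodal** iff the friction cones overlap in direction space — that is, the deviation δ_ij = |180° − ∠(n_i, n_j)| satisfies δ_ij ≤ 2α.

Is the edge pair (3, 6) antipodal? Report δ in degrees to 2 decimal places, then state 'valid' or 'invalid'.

α = atan 0.7 = 34.99°;  2α = 69.98°
edge 3: e_3 = (-0.16, -3.10);  n_3 = (-0.9987, +0.0515)
edge 6: e_6 = (+1.34, +0.92);  n_6 = (+0.5660, -0.8244)
∠(n_3, n_6) = 127.43°
δ = |180° − 127.43°| = 52.57°
52.57° ≤ 2α = 69.98°  →  valid

δ = 52.57°, valid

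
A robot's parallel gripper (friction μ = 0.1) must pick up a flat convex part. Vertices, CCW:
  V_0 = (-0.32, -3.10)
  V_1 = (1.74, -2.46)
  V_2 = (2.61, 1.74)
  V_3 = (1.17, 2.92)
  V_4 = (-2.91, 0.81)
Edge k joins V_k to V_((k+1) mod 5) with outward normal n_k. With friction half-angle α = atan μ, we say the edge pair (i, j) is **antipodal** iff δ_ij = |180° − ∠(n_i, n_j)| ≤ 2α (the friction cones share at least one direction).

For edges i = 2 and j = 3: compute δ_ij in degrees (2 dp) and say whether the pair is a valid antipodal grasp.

α = atan 0.1 = 5.71°;  2α = 11.42°
edge 2: e_2 = (-1.44, +1.18);  n_2 = (+0.6338, +0.7735)
edge 3: e_3 = (-4.08, -2.11);  n_3 = (-0.4594, +0.8882)
∠(n_2, n_3) = 66.68°
δ = |180° − 66.68°| = 113.32°
113.32° > 2α = 11.42°  →  invalid

δ = 113.32°, invalid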